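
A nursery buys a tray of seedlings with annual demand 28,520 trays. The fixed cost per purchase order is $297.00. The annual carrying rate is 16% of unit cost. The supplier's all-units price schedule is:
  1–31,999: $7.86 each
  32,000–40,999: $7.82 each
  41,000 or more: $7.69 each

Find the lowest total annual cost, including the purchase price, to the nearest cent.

Holding cost per unit per year at price C is H = 0.16·C.
Evaluate total cost at each tier's feasible EOQ or, if the EOQ is below the tier, at the tier's minimum quantity.
EOQ at $7.86 = 3670.3 (feasible in tier 1): TC = 28,520×$7.86 + (28,520/3670.3)×297 + (3670.3/2)×0.16×$7.86 = $228,782.92.
EOQ at $7.82 = 3679.6 < 32000, so use break Q=32000: TC = 28,520×$7.82 + (28,520/32000.0)×297 + (32000.0/2)×0.16×$7.82 = $243,310.30.
EOQ at $7.69 = 3710.6 < 41000, so use break Q=41000: TC = 28,520×$7.69 + (28,520/41000.0)×297 + (41000.0/2)×0.16×$7.69 = $244,748.60.
Lowest total cost among the candidates is at Q = 3670.3.

TC* ≈ $228,782.92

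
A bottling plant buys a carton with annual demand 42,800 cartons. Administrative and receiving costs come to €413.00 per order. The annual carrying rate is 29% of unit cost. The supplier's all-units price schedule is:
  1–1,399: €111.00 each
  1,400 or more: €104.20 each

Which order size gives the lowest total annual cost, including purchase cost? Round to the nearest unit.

Q* ≈ 1,400 cartons

Holding cost per unit per year at price C is H = 0.29·C.
Evaluate total cost at each tier's feasible EOQ or, if the EOQ is below the tier, at the tier's minimum quantity.
EOQ at €111.00 = 1048.0 (feasible in tier 1): TC = 42,800×€111.00 + (42,800/1048.0)×413 + (1048.0/2)×0.29×€111.00 = €4,784,534.35.
EOQ at €104.20 = 1081.6 < 1400, so use break Q=1400: TC = 42,800×€104.20 + (42,800/1400.0)×413 + (1400.0/2)×0.29×€104.20 = €4,493,538.60.
Lowest total cost is €4,493,538.60 at Q = 1400.0.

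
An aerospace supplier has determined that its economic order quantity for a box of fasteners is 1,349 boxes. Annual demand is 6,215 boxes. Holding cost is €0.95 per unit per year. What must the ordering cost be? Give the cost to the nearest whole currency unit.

The basic EOQ model gives Q* = √(2DS/H); rearrange for the unknown.
From Q* = √(2DS/H): S = Q*²H / (2D) = 1,349² × 0.95 / (2 × 6,215) = 139.0837.

S ≈ €139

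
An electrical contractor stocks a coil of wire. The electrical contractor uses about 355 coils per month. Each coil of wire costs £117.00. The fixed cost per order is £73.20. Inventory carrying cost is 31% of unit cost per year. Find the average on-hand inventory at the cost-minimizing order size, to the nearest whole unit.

Annual demand D = 355 × 12 = 4,260.
Holding cost H = 0.31 × £117.00 = £36.2700 per unit per year.
The optimal lot size = √(2DS/H) = √(2 × 4,260 × 73.2 / 36.27) ≈ 131.13.
Average inventory = Q*/2 ≈ 131.13 / 2 = 65.565.

Average inventory ≈ 66 coils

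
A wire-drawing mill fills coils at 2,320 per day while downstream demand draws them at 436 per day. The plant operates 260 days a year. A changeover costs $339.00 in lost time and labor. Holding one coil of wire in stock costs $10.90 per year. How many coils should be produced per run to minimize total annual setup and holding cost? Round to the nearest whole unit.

Annual demand D = 436 × 260 = 113,360.
Production build-up factor (1 − d/p) = 1 − 436/2,320 = 0.8121.
Q* = √(2DS / (H(1 − d/p))) = √(2 × 113,360 × 339 / (10.9 × 0.8121)).
= √(76,858,080 / 8.8516) ≈ 2946.694.

Q* ≈ 2,947 coils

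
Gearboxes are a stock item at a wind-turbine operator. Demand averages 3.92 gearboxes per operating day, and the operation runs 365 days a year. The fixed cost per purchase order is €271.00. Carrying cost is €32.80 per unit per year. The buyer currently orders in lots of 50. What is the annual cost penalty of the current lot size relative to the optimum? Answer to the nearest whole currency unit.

Extra cost ≈ €3,532 per year

Annual demand D = 3.92 × 365 = 1,430.8.
EOQ = √(2DS/H) = √(2 × 1,430.8 × 271 / 32.8) ≈ 153.76.
Cost at Q* = (D/Q*)S + (Q*/2)H = √(2DSH) ≈ €5,043.43.
Cost at Q = 50: (1,430.8/50)×271 + (50/2)×32.8 = €7,754.94 + €820.00 = €8,574.94.
Excess = €8,574.94 − €5,043.43 = €3,531.51.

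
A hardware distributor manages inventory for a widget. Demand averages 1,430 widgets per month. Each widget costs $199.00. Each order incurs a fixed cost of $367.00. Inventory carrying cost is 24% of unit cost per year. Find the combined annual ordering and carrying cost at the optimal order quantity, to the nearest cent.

Annual demand D = 1,430 × 12 = 17,160.
Holding cost H = 0.24 × $199.00 = $47.7600 per unit per year.
The optimal lot size = √(2DS/H) = √(2 × 17,160 × 367 / 47.76) ≈ 513.54.
At Q*, ordering cost (D/Q*)S equals holding cost (Q*/2)H, each = √(DSH/2).
Minimum total = √(2DSH) = √(2 × 17,160 × 367 × 47.76) ≈ 24526.684.

TC* ≈ $24,526.68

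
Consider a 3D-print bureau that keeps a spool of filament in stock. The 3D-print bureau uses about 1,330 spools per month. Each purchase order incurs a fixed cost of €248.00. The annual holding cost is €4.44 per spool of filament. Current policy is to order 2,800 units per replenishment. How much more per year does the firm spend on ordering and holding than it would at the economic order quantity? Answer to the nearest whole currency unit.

Extra cost ≈ €1,701 per year

Annual demand D = 1,330 × 12 = 15,960.
EOQ = √(2DS/H) = √(2 × 15,960 × 248 / 4.44) ≈ 1335.26.
Cost at Q* = (D/Q*)S + (Q*/2)H = √(2DSH) ≈ €5,928.55.
Cost at Q = 2,800: (15,960/2,800)×248 + (2,800/2)×4.44 = €1,413.60 + €6,216.00 = €7,629.60.
Excess = €7,629.60 − €5,928.55 = €1,701.05.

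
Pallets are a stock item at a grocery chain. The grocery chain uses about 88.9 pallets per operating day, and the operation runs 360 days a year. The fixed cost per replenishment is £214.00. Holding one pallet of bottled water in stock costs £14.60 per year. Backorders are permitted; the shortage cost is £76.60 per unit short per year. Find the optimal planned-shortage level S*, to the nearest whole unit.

S* ≈ 169 pallets

Annual demand D = 88.9 × 360 = 32,004.
With planned backorders, Q* = √(2DS/H) · √((H+B)/B).
√(2DS/H) = √(2 × 32,004 × 214 / 14.6) = 968.607.
√((H+B)/B) = √((14.6+76.6)/76.6) = 1.0911.
Q* ≈ 1056.892.
S* = Q* · H/(H+B) = 1056.892 × 14.6/91.2 ≈ 169.195.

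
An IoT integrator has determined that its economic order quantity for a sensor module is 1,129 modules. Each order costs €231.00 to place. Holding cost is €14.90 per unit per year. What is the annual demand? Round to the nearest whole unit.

D ≈ 41,109 modules per year

The basic EOQ model gives Q* = √(2DS/H); rearrange for the unknown.
From Q* = √(2DS/H): D = Q*²H / (2S) = 1,129² × 14.9 / (2 × 231) = 41108.552.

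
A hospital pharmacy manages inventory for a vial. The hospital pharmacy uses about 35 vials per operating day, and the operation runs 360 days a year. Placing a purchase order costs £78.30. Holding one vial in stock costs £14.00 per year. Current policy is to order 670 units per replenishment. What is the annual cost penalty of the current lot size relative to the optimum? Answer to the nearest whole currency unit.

Extra cost ≈ £907 per year

Annual demand D = 35 × 360 = 12,600.
EOQ = √(2DS/H) = √(2 × 12,600 × 78.3 / 14) ≈ 375.42.
Cost at Q* = (D/Q*)S + (Q*/2)H = √(2DSH) ≈ £5,255.88.
Cost at Q = 670: (12,600/670)×78.3 + (670/2)×14 = £1,472.51 + £4,690.00 = £6,162.51.
Excess = £6,162.51 − £5,255.88 = £906.63.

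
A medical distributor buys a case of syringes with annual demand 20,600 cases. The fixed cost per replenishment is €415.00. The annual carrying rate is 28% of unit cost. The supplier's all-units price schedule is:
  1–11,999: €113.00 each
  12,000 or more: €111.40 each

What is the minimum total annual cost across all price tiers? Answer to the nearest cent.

Holding cost per unit per year at price C is H = 0.28·C.
Candidates are each tier's EOQ (if it falls in that tier) and each price-break quantity.
EOQ at €113.00 = 735.1 (feasible in tier 1): TC = 20,600×€113.00 + (20,600/735.1)×415 + (735.1/2)×0.28×€113.00 = €2,351,058.99.
EOQ at €111.40 = 740.4 < 12000, so use break Q=12000: TC = 20,600×€111.40 + (20,600/12000.0)×415 + (12000.0/2)×0.28×€111.40 = €2,482,704.42.
Lowest total cost among the candidates is at Q = 735.1.

TC* ≈ €2,351,058.99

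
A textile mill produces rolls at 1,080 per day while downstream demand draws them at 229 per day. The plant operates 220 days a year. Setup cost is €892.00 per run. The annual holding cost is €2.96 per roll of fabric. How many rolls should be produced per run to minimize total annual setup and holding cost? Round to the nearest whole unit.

Annual demand D = 229 × 220 = 50,380.
Production build-up factor (1 − d/p) = 1 − 229/1,080 = 0.7880.
Q* = √(2DS / (H(1 − d/p))) = √(2 × 50,380 × 892 / (2.96 × 0.7880)).
= √(89,877,920 / 2.3324) ≈ 6207.658.

Q* ≈ 6,208 rolls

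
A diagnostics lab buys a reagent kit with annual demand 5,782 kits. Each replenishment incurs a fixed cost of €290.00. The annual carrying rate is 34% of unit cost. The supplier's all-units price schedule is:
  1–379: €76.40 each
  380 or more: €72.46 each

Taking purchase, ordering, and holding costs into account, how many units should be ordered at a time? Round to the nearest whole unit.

Holding cost per unit per year at price C is H = 0.34·C.
Candidates are each tier's EOQ (if it falls in that tier) and each price-break quantity.
EOQ at €76.40 = 359.3 (feasible in tier 1): TC = 5,782×€76.40 + (5,782/359.3)×290 + (359.3/2)×0.34×€76.40 = €451,078.18.
EOQ at €72.46 = 368.9 < 380, so use break Q=380: TC = 5,782×€72.46 + (5,782/380.0)×290 + (380.0/2)×0.34×€72.46 = €428,057.21.
Lowest total cost is €428,057.21 at Q = 380.0.

Q* ≈ 380 kits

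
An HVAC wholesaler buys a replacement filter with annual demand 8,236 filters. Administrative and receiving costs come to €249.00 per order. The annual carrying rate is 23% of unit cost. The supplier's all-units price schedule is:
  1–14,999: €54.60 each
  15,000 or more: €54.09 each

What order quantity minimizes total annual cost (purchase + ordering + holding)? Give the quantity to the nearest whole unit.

Holding cost per unit per year at price C is H = 0.23·C.
For each price level, check whether its EOQ is feasible; otherwise the best quantity at that price is the breakpoint.
EOQ at €54.60 = 571.5 (feasible in tier 1): TC = 8,236×€54.60 + (8,236/571.5)×249 + (571.5/2)×0.23×€54.60 = €456,862.44.
EOQ at €54.09 = 574.2 < 15000, so use break Q=15000: TC = 8,236×€54.09 + (8,236/15000.0)×249 + (15000.0/2)×0.23×€54.09 = €538,927.21.
Lowest total cost is €456,862.44 at Q = 571.5.

Q* ≈ 571 filters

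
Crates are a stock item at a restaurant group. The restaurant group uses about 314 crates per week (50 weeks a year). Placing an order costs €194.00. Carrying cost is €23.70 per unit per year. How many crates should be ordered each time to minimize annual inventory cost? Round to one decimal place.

Annual demand D = 314 × 50 = 15,700.
EOQ = √(2DS / H) = √(2 × 15,700 × 194 / 23.7).
= √(6,091,600 / 23.7) = √257,029.5359 ≈ 506.981.

Q* ≈ 507.0 crates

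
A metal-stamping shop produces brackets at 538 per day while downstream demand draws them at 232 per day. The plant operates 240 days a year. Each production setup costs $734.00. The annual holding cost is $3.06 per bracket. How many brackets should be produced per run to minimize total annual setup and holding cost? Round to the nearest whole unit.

Annual demand D = 232 × 240 = 55,680.
Production build-up factor (1 − d/p) = 1 − 232/538 = 0.5688.
Q* = √(2DS / (H(1 − d/p))) = √(2 × 55,680 × 734 / (3.06 × 0.5688)).
= √(81,738,240 / 1.7404) ≈ 6853.026.

Q* ≈ 6,853 brackets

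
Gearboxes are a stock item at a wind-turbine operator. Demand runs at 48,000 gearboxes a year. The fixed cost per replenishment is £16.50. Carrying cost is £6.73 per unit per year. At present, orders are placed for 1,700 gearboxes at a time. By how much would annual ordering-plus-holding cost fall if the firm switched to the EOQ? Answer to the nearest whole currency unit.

Extra cost ≈ £2,921 per year

EOQ = √(2DS/H) = √(2 × 48,000 × 16.5 / 6.73) ≈ 485.14.
Cost at Q* = (D/Q*)S + (Q*/2)H = √(2DSH) ≈ £3,265.01.
Cost at Q = 1,700: (48,000/1,700)×16.5 + (1,700/2)×6.73 = £465.88 + £5,720.50 = £6,186.38.
Excess = £6,186.38 − £3,265.01 = £2,921.37.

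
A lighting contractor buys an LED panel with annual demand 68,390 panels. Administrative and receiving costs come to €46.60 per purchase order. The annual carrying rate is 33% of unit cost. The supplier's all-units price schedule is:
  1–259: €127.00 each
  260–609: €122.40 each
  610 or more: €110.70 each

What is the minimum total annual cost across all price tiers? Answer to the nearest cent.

TC* ≈ €7,587,139.50

Holding cost per unit per year at price C is H = 0.33·C.
Candidates are each tier's EOQ (if it falls in that tier) and each price-break quantity.
Tier 1 (€127.00): EOQ = 390.0 exceeds tier's upper bound 259, so this tier is dominated.
EOQ at €122.40 = 397.2 (feasible in tier 2): TC = 68,390×€122.40 + (68,390/397.2)×46.6 + (397.2/2)×0.33×€122.40 = €8,386,981.45.
EOQ at €110.70 = 417.7 < 610, so use break Q=610: TC = 68,390×€110.70 + (68,390/610.0)×46.6 + (610.0/2)×0.33×€110.70 = €7,587,139.50.
Lowest total cost among the candidates is at Q = 610.0.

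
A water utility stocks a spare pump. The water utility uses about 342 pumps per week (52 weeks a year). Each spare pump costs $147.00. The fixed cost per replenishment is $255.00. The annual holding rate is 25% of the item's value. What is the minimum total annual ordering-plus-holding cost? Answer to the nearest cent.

Annual demand D = 342 × 52 = 17,784.
Holding cost H = 0.25 × $147.00 = $36.7500 per unit per year.
The optimal lot size = √(2DS/H) = √(2 × 17,784 × 255 / 36.75) ≈ 496.79.
At Q*, ordering cost (D/Q*)S equals holding cost (Q*/2)H, each = √(DSH/2).
Minimum total = √(2DSH) = √(2 × 17,784 × 255 × 36.75) ≈ 18256.961.

TC* ≈ $18,256.96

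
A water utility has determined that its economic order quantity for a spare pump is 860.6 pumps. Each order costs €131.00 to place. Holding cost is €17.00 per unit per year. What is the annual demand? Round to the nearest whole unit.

Invert the EOQ relation Q*² = 2DS/H.
From Q* = √(2DS/H): D = Q*²H / (2S) = 860.6² × 17 / (2 × 131) = 48056.298.

D ≈ 48,056 pumps per year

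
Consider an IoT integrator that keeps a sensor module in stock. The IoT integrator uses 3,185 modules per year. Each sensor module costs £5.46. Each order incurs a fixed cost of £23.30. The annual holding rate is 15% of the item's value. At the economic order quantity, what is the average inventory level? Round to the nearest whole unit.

Holding cost H = 0.15 × £5.46 = £0.8190 per unit per year.
The optimal lot size = √(2DS/H) = √(2 × 3,185 × 23.3 / 0.819) ≈ 425.70.
Average inventory = Q*/2 ≈ 425.70 / 2 = 212.851.

Average inventory ≈ 213 modules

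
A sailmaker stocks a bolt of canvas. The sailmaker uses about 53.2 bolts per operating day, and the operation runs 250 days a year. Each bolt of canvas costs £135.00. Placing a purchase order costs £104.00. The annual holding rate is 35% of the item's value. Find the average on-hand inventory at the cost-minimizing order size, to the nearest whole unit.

Average inventory ≈ 121 bolts

Annual demand D = 53.2 × 250 = 13,300.
Holding cost H = 0.35 × £135.00 = £47.2500 per unit per year.
EOQ = √(2DS/H) = √(2 × 13,300 × 104 / 47.25) ≈ 241.97.
Average inventory = Q*/2 ≈ 241.97 / 2 = 120.984.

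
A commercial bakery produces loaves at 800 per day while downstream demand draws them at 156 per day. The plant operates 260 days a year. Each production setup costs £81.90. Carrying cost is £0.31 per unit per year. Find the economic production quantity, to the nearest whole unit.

Annual demand D = 156 × 260 = 40,560.
Production build-up factor (1 − d/p) = 1 − 156/800 = 0.8050.
Q* = √(2DS / (H(1 − d/p))) = √(2 × 40,560 × 81.9 / (0.31 × 0.8050)).
= √(6,643,728 / 0.2495) ≈ 5159.732.

Q* ≈ 5,160 loaves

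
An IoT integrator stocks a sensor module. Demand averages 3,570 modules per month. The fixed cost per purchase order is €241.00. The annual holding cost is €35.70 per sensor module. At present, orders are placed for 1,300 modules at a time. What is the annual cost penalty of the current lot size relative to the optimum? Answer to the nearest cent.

Extra cost ≈ €3,996.09 per year

Annual demand D = 3,570 × 12 = 42,840.
EOQ = √(2DS/H) = √(2 × 42,840 × 241 / 35.7) ≈ 760.53.
Cost at Q* = (D/Q*)S + (Q*/2)H = √(2DSH) ≈ €27,150.78.
Cost at Q = 1,300: (42,840/1,300)×241 + (1,300/2)×35.7 = €7,941.88 + €23,205.00 = €31,146.88.
Excess = €31,146.88 − €27,150.78 = €3,996.09.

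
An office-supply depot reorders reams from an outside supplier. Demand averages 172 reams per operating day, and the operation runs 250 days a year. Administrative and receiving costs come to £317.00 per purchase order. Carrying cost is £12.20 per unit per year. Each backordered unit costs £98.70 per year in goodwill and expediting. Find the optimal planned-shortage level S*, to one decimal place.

Annual demand D = 172 × 250 = 43,000.
With planned backorders, Q* = √(2DS/H) · √((H+B)/B).
√(2DS/H) = √(2 × 43,000 × 317 / 12.2) = 1494.855.
√((H+B)/B) = √((12.2+98.7)/98.7) = 1.0600.
Q* ≈ 1584.551.
S* = Q* · H/(H+B) = 1584.551 × 12.2/110.9 ≈ 174.315.

S* ≈ 174.3 reams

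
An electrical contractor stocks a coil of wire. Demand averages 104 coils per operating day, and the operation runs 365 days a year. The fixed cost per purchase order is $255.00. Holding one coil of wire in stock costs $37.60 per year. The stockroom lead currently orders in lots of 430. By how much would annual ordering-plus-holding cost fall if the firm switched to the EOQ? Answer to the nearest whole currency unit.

Annual demand D = 104 × 365 = 37,960.
EOQ = √(2DS/H) = √(2 × 37,960 × 255 / 37.6) ≈ 717.55.
Cost at Q* = (D/Q*)S + (Q*/2)H = √(2DSH) ≈ $26,980.01.
Cost at Q = 430: (37,960/430)×255 + (430/2)×37.6 = $22,511.16 + $8,084.00 = $30,595.16.
Excess = $30,595.16 − $26,980.01 = $3,615.15.

Extra cost ≈ $3,615 per year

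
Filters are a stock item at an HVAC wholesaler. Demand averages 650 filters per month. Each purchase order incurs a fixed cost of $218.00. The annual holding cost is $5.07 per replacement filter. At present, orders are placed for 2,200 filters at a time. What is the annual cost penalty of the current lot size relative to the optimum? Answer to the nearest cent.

Extra cost ≈ $2,197.55 per year

Annual demand D = 650 × 12 = 7,800.
EOQ = √(2DS/H) = √(2 × 7,800 × 218 / 5.07) ≈ 819.01.
Cost at Q* = (D/Q*)S + (Q*/2)H = √(2DSH) ≈ $4,152.36.
Cost at Q = 2,200: (7,800/2,200)×218 + (2,200/2)×5.07 = $772.91 + $5,577.00 = $6,349.91.
Excess = $6,349.91 − $4,152.36 = $2,197.55.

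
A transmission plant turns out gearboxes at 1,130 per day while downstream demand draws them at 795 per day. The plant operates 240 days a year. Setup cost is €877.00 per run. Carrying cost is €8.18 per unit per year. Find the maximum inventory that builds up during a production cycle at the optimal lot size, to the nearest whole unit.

I_max ≈ 3,483 gearboxes

Annual demand D = 795 × 240 = 190,800.
Production build-up factor (1 − d/p) = 1 − 795/1,130 = 0.2965.
Q* = √(2DS / (H(1 − d/p))) = √(2 × 190,800 × 877 / (8.18 × 0.2965)).
= √(334,663,200 / 2.425) ≈ 11747.465.
Maximum inventory = Q*(1 − d/p) = 11747.465 × 0.2965 ≈ 3482.655.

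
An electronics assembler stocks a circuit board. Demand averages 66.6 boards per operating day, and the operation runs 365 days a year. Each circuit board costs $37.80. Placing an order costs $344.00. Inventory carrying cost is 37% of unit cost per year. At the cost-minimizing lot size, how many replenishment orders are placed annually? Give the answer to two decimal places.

Annual demand D = 66.6 × 365 = 24,309.
Holding cost H = 0.37 × $37.80 = $13.9860 per unit per year.
EOQ = √(2DS/H) = √(2 × 24,309 × 344 / 13.986) ≈ 1093.53.
Orders per year = D / Q* = 24,309 / 1093.53 ≈ 22.230.

N ≈ 22.23 orders per year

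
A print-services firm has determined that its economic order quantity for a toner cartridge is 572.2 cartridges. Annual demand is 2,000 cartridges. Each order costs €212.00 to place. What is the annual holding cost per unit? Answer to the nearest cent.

H ≈ €2.59

Squaring Q* = √(2DS/H) gives Q*² = 2DS/H.
From Q* = √(2DS/H): H = 2DS / Q*² = 2 × 2,000 × 212 / 572.2² = 2.5900.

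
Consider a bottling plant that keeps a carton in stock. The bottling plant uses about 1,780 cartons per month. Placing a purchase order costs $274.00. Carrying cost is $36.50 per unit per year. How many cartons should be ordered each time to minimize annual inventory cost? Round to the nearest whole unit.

Q* ≈ 566 cartons

Annual demand D = 1,780 × 12 = 21,360.
EOQ = √(2DS / H) = √(2 × 21,360 × 274 / 36.5).
= √(11,705,280 / 36.5) = √320,692.6027 ≈ 566.297.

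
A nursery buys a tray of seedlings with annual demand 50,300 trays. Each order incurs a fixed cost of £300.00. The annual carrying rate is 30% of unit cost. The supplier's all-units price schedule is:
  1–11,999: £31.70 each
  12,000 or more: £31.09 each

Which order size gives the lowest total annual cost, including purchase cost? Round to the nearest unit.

Q* ≈ 1,781 trays

Holding cost per unit per year at price C is H = 0.30·C.
For each price level, check whether its EOQ is feasible; otherwise the best quantity at that price is the breakpoint.
EOQ at £31.70 = 1781.4 (feasible in tier 1): TC = 50,300×£31.70 + (50,300/1781.4)×300 + (1781.4/2)×0.30×£31.70 = £1,611,451.42.
EOQ at £31.09 = 1798.8 < 12000, so use break Q=12000: TC = 50,300×£31.09 + (50,300/12000.0)×300 + (12000.0/2)×0.30×£31.09 = £1,621,046.50.
Lowest total cost is £1,611,451.42 at Q = 1781.4.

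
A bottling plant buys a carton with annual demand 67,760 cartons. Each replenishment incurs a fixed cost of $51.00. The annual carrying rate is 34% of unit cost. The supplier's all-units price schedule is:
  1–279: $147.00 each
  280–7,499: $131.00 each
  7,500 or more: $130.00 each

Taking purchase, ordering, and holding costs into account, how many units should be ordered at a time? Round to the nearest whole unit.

Holding cost per unit per year at price C is H = 0.34·C.
Candidates are each tier's EOQ (if it falls in that tier) and each price-break quantity.
Tier 1 ($147.00): EOQ = 371.9 exceeds tier's upper bound 279, so this tier is dominated.
EOQ at $131.00 = 393.9 (feasible in tier 2): TC = 67,760×$131.00 + (67,760/393.9)×51 + (393.9/2)×0.34×$131.00 = $8,894,105.34.
EOQ at $130.00 = 395.4 < 7500, so use break Q=7500: TC = 67,760×$130.00 + (67,760/7500.0)×51 + (7500.0/2)×0.34×$130.00 = $8,975,010.77.
Lowest total cost is $8,894,105.34 at Q = 393.9.

Q* ≈ 394 cartons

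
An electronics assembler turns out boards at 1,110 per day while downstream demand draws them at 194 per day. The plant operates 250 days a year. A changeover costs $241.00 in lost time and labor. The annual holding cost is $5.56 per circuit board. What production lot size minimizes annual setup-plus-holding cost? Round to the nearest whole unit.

Q* ≈ 2,257 boards

Annual demand D = 194 × 250 = 48,500.
Production build-up factor (1 − d/p) = 1 − 194/1,110 = 0.8252.
Q* = √(2DS / (H(1 − d/p))) = √(2 × 48,500 × 241 / (5.56 × 0.8252)).
= √(23,377,000 / 4.5883) ≈ 2257.204.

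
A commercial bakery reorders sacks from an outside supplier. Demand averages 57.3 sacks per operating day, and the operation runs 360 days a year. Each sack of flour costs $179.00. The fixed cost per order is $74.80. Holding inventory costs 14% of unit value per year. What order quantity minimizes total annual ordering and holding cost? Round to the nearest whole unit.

Annual demand D = 57.3 × 360 = 20,628.
Holding cost H = 0.14 × $179.00 = $25.0600 per unit per year.
EOQ = √(2DS / H) = √(2 × 20,628 × 74.8 / 25.06).
= √(3,085,948.8 / 25.06) = √123,142.4102 ≈ 350.917.

Q* ≈ 351 sacks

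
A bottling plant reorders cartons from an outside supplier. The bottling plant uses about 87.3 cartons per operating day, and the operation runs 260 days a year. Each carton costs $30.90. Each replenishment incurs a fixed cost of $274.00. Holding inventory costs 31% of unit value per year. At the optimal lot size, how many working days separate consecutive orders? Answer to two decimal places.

T ≈ 13.05 days

Annual demand D = 87.3 × 260 = 22,698.
Holding cost H = 0.31 × $30.90 = $9.5790 per unit per year.
The optimal lot size = √(2DS/H) = √(2 × 22,698 × 274 / 9.579) ≈ 1139.53.
Cycle time = Q*/D × 260 = 1139.53 / 22,698 × 260 ≈ 13.053 days.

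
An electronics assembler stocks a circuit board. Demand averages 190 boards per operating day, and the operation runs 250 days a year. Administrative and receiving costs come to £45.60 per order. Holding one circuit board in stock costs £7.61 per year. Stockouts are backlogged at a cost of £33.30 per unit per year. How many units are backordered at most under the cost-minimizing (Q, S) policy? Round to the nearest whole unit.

Annual demand D = 190 × 250 = 47,500.
With planned backorders, Q* = √(2DS/H) · √((H+B)/B).
√(2DS/H) = √(2 × 47,500 × 45.6 / 7.61) = 754.487.
√((H+B)/B) = √((7.61+33.3)/33.3) = 1.1084.
Q* ≈ 836.266.
S* = Q* · H/(H+B) = 836.266 × 7.61/40.91 ≈ 155.561.

S* ≈ 156 boards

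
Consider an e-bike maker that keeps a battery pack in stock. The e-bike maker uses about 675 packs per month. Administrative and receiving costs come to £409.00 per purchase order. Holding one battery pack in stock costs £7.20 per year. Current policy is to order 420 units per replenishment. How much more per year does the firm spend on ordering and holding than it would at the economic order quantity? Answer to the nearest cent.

Extra cost ≈ £2,492.92 per year

Annual demand D = 675 × 12 = 8,100.
EOQ = √(2DS/H) = √(2 × 8,100 × 409 / 7.2) ≈ 959.30.
Cost at Q* = (D/Q*)S + (Q*/2)H = √(2DSH) ≈ £6,906.94.
Cost at Q = 420: (8,100/420)×409 + (420/2)×7.2 = £7,887.86 + £1,512.00 = £9,399.86.
Excess = £9,399.86 − £6,906.94 = £2,492.92.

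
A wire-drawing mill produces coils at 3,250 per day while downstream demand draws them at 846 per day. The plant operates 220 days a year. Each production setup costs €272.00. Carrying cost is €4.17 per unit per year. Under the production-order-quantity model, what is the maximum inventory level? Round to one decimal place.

I_max ≈ 4,237.9 coils

Annual demand D = 846 × 220 = 186,120.
Production build-up factor (1 − d/p) = 1 − 846/3,250 = 0.7397.
Q* = √(2DS / (H(1 − d/p))) = √(2 × 186,120 × 272 / (4.17 × 0.7397)).
= √(101,249,280 / 3.0845) ≈ 5729.311.
Maximum inventory = Q*(1 − d/p) = 5729.311 × 0.7397 ≈ 4237.927.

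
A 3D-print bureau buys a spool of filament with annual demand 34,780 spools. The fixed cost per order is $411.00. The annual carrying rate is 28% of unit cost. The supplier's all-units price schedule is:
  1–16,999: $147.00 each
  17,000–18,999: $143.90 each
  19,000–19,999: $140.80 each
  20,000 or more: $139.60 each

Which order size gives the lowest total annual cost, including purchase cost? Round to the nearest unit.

Holding cost per unit per year at price C is H = 0.28·C.
For each price level, check whether its EOQ is feasible; otherwise the best quantity at that price is the breakpoint.
EOQ at $147.00 = 833.4 (feasible in tier 1): TC = 34,780×$147.00 + (34,780/833.4)×411 + (833.4/2)×0.28×$147.00 = $5,146,963.50.
EOQ at $143.90 = 842.3 < 17000, so use break Q=17000: TC = 34,780×$143.90 + (34,780/17000.0)×411 + (17000.0/2)×0.28×$143.90 = $5,348,164.86.
EOQ at $140.80 = 851.6 < 19000, so use break Q=19000: TC = 34,780×$140.80 + (34,780/19000.0)×411 + (19000.0/2)×0.28×$140.80 = $5,272,304.35.
EOQ at $139.60 = 855.2 < 20000, so use break Q=20000: TC = 34,780×$139.60 + (34,780/20000.0)×411 + (20000.0/2)×0.28×$139.60 = $5,246,882.73.
Lowest total cost is $5,146,963.50 at Q = 833.4.

Q* ≈ 833 spools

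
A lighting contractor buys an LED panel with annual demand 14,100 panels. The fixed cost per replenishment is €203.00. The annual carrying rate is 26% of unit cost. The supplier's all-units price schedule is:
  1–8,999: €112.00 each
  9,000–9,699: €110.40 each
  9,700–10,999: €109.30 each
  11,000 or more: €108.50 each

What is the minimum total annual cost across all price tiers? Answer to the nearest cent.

Holding cost per unit per year at price C is H = 0.26·C.
For each price level, check whether its EOQ is feasible; otherwise the best quantity at that price is the breakpoint.
EOQ at €112.00 = 443.4 (feasible in tier 1): TC = 14,100×€112.00 + (14,100/443.4)×203 + (443.4/2)×0.26×€112.00 = €1,592,111.25.
EOQ at €110.40 = 446.6 < 9000, so use break Q=9000: TC = 14,100×€110.40 + (14,100/9000.0)×203 + (9000.0/2)×0.26×€110.40 = €1,686,126.03.
EOQ at €109.30 = 448.8 < 9700, so use break Q=9700: TC = 14,100×€109.30 + (14,100/9700.0)×203 + (9700.0/2)×0.26×€109.30 = €1,679,252.38.
EOQ at €108.50 = 450.5 < 11000, so use break Q=11000: TC = 14,100×€108.50 + (14,100/11000.0)×203 + (11000.0/2)×0.26×€108.50 = €1,685,265.21.
Lowest total cost among the candidates is at Q = 443.4.

TC* ≈ €1,592,111.25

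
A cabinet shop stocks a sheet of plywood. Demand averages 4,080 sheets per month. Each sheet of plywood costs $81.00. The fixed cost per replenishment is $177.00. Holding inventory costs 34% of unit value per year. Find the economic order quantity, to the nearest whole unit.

Annual demand D = 4,080 × 12 = 48,960.
Holding cost H = 0.34 × $81.00 = $27.5400 per unit per year.
EOQ = √(2DS / H) = √(2 × 48,960 × 177 / 27.54).
= √(17,331,840 / 27.54) = √629,333.3333 ≈ 793.305.

Q* ≈ 793 sheets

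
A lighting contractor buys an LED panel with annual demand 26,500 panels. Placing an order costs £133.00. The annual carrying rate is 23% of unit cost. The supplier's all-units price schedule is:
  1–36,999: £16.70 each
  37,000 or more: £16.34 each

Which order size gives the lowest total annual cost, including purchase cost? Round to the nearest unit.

Holding cost per unit per year at price C is H = 0.23·C.
Evaluate total cost at each tier's feasible EOQ or, if the EOQ is below the tier, at the tier's minimum quantity.
EOQ at £16.70 = 1354.7 (feasible in tier 1): TC = 26,500×£16.70 + (26,500/1354.7)×133 + (1354.7/2)×0.23×£16.70 = £447,753.38.
EOQ at £16.34 = 1369.5 < 37000, so use break Q=37000: TC = 26,500×£16.34 + (26,500/37000.0)×133 + (37000.0/2)×0.23×£16.34 = £502,631.96.
Lowest total cost is £447,753.38 at Q = 1354.7.

Q* ≈ 1,355 panels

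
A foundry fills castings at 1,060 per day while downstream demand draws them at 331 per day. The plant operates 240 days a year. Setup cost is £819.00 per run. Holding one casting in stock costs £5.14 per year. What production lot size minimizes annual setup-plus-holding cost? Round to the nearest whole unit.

Annual demand D = 331 × 240 = 79,440.
Production build-up factor (1 − d/p) = 1 − 331/1,060 = 0.6877.
Q* = √(2DS / (H(1 − d/p))) = √(2 × 79,440 × 819 / (5.14 × 0.6877)).
= √(130,122,720 / 3.535) ≈ 6067.142.

Q* ≈ 6,067 castings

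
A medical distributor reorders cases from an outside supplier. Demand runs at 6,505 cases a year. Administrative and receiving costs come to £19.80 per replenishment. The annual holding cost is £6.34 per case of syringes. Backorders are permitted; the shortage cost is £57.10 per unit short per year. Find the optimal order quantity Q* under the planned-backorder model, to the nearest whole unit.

With planned backorders, Q* = √(2DS/H) · √((H+B)/B).
√(2DS/H) = √(2 × 6,505 × 19.8 / 6.34) = 201.570.
√((H+B)/B) = √((6.34+57.1)/57.1) = 1.0541.
Q* ≈ 212.466.

Q* ≈ 212 cases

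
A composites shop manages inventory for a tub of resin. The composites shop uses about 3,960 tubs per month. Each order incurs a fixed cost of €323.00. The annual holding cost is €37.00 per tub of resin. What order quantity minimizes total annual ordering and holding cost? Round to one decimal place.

Q* ≈ 910.9 tubs

Annual demand D = 3,960 × 12 = 47,520.
EOQ = √(2DS / H) = √(2 × 47,520 × 323 / 37).
= √(30,697,920 / 37) = √829,673.5135 ≈ 910.864.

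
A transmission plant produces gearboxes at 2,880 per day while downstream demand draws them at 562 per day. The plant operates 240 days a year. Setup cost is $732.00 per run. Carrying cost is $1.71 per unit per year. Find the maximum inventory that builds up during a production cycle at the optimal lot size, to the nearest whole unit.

I_max ≈ 9,641 gearboxes

Annual demand D = 562 × 240 = 134,880.
Production build-up factor (1 − d/p) = 1 − 562/2,880 = 0.8049.
Q* = √(2DS / (H(1 − d/p))) = √(2 × 134,880 × 732 / (1.71 × 0.8049)).
= √(197,464,320 / 1.3763) ≈ 11978.041.
Maximum inventory = Q*(1 − d/p) = 11978.041 × 0.8049 ≈ 9640.659.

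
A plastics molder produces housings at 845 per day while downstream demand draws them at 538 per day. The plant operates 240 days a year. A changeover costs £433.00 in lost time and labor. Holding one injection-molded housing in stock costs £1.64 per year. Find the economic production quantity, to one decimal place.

Annual demand D = 538 × 240 = 129,120.
Production build-up factor (1 − d/p) = 1 − 538/845 = 0.3633.
Q* = √(2DS / (H(1 − d/p))) = √(2 × 129,120 × 433 / (1.64 × 0.3633)).
= √(111,817,920 / 0.5958) ≈ 13699.129.

Q* ≈ 13,699.1 housings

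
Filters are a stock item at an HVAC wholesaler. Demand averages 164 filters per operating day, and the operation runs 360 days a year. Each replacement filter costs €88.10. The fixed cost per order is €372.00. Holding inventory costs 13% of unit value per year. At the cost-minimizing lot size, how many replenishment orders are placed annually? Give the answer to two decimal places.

Annual demand D = 164 × 360 = 59,040.
Holding cost H = 0.13 × €88.10 = €11.4530 per unit per year.
EOQ = √(2DS/H) = √(2 × 59,040 × 372 / 11.453) ≈ 1958.39.
Orders per year = D / Q* = 59,040 / 1958.39 ≈ 30.147.

N ≈ 30.15 orders per year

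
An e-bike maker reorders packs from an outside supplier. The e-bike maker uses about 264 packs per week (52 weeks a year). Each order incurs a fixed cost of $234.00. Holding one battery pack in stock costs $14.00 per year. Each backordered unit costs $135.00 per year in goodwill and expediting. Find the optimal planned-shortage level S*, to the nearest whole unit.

S* ≈ 67 packs

Annual demand D = 264 × 52 = 13,728.
With planned backorders, Q* = √(2DS/H) · √((H+B)/B).
√(2DS/H) = √(2 × 13,728 × 234 / 14) = 677.427.
√((H+B)/B) = √((14+135)/135) = 1.0506.
Q* ≈ 711.687.
S* = Q* · H/(H+B) = 711.687 × 14/149 ≈ 66.870.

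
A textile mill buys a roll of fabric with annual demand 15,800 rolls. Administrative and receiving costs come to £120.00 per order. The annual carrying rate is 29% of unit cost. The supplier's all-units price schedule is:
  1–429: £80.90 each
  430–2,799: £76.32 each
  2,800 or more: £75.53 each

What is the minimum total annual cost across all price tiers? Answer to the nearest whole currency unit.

TC* ≈ £1,215,024

Holding cost per unit per year at price C is H = 0.29·C.
Candidates are each tier's EOQ (if it falls in that tier) and each price-break quantity.
EOQ at £80.90 = 402.0 (feasible in tier 1): TC = 15,800×£80.90 + (15,800/402.0)×120 + (402.0/2)×0.29×£80.90 = £1,287,652.08.
EOQ at £76.32 = 413.9 < 430, so use break Q=430: TC = 15,800×£76.32 + (15,800/430.0)×120 + (430.0/2)×0.29×£76.32 = £1,215,023.85.
EOQ at £75.53 = 416.1 < 2800, so use break Q=2800: TC = 15,800×£75.53 + (15,800/2800.0)×120 + (2800.0/2)×0.29×£75.53 = £1,224,716.32.
Lowest total cost among the candidates is at Q = 430.0.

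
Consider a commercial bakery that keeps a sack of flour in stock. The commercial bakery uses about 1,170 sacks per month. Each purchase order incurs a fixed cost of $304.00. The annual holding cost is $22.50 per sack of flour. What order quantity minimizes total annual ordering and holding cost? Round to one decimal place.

Annual demand D = 1,170 × 12 = 14,040.
EOQ = √(2DS / H) = √(2 × 14,040 × 304 / 22.5).
= √(8,536,320 / 22.5) = √379,392 ≈ 615.948.

Q* ≈ 615.9 sacks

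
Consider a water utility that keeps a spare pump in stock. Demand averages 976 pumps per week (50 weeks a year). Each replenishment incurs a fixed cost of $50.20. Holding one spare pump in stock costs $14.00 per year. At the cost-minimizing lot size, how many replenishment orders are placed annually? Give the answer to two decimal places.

N ≈ 82.49 orders per year

Annual demand D = 976 × 50 = 48,800.
The optimal lot size = √(2DS/H) = √(2 × 48,800 × 50.2 / 14) ≈ 591.58.
Orders per year = D / Q* = 48,800 / 591.58 ≈ 82.491.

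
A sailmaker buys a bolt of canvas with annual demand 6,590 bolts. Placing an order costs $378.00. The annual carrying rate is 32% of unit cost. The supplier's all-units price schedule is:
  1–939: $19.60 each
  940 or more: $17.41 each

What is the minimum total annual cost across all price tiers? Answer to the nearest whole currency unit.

TC* ≈ $120,000

Holding cost per unit per year at price C is H = 0.32·C.
Candidates are each tier's EOQ (if it falls in that tier) and each price-break quantity.
EOQ at $19.60 = 891.3 (feasible in tier 1): TC = 6,590×$19.60 + (6,590/891.3)×378 + (891.3/2)×0.32×$19.60 = $134,753.93.
EOQ at $17.41 = 945.6 (feasible in tier 2): TC = 6,590×$17.41 + (6,590/945.6)×378 + (945.6/2)×0.32×$17.41 = $120,000.29.
Lowest total cost among the candidates is at Q = 945.6.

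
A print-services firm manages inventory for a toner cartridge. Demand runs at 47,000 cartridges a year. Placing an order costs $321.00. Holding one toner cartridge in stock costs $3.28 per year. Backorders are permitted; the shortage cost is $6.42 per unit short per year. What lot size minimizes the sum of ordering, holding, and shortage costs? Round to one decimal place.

With planned backorders, Q* = √(2DS/H) · √((H+B)/B).
√(2DS/H) = √(2 × 47,000 × 321 / 3.28) = 3033.050.
√((H+B)/B) = √((3.28+6.42)/6.42) = 1.2292.
Q* ≈ 3728.189.

Q* ≈ 3,728.2 cartridges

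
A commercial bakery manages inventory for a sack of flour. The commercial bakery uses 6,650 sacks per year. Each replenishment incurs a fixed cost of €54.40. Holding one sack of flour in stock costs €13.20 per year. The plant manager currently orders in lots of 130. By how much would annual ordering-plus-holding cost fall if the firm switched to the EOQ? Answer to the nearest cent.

EOQ = √(2DS/H) = √(2 × 6,650 × 54.4 / 13.2) ≈ 234.12.
Cost at Q* = (D/Q*)S + (Q*/2)H = √(2DSH) ≈ €3,090.38.
Cost at Q = 130: (6,650/130)×54.4 + (130/2)×13.2 = €2,782.77 + €858.00 = €3,640.77.
Excess = €3,640.77 − €3,090.38 = €550.39.

Extra cost ≈ €550.39 per year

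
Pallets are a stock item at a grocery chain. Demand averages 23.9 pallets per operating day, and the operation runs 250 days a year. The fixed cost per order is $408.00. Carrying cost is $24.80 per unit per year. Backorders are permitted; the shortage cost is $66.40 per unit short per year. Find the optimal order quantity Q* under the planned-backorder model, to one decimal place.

Annual demand D = 23.9 × 250 = 5,975.
With planned backorders, Q* = √(2DS/H) · √((H+B)/B).
√(2DS/H) = √(2 × 5,975 × 408 / 24.8) = 443.392.
√((H+B)/B) = √((24.8+66.4)/66.4) = 1.1720.
Q* ≈ 519.639.

Q* ≈ 519.6 pallets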